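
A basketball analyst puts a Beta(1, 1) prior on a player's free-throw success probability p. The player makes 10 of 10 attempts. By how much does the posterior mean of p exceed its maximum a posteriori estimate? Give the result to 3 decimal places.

Posterior: Beta(1+10, 1+0) = Beta(11, 1).
Since β = 1 ≤ 1 and α > 1, the Beta density is monotone increasing on [0,1]; the mode is at 1.
Mean = 11/(11+1) = 0.917.
Difference = 0.917 − 1.000 = -0.083.
Mode > mean: the posterior has a left tail.

-0.083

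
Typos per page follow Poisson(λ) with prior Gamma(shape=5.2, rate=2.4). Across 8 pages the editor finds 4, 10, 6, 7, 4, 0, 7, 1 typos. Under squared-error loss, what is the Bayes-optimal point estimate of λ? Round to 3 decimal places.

4.250

Σ counts = 39. Posterior: Gamma(shape = 5.2+39 = 44.2, rate = 2.4+8 = 10.4).
Mode = (α−1)/β = 43.2/10.4 = 4.154.
Mean = α/β = 44.2/10.4 = 4.250.
Squared-error loss ⇒ the optimal estimator is the posterior mean.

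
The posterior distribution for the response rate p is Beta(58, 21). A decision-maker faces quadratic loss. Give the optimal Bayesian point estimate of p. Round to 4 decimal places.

Mode = (58−1)/(58+21−2) = 57/77 = 0.7403.
Mean = 58/(58+21) = 58/79 = 0.7342.
Quadratic loss ⇒ the optimal estimator is the posterior mean.

0.7342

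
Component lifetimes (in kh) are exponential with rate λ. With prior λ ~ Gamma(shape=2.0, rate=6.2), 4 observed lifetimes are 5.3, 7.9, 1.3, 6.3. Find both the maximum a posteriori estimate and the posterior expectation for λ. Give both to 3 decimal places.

MAP = 0.185; posterior mean = 0.222

Σ times = 20.8. Posterior: Gamma(shape = 2.0+4 = 6.0, rate = 6.2+20.8 = 27.0).
Mode = (α−1)/β = 5.0/27.0 = 0.185.
Mean = α/β = 6.0/27.0 = 0.222.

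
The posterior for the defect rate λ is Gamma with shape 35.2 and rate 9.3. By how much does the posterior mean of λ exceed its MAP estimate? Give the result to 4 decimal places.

Mode = (α−1)/β = 34.2/9.3 = 3.6774.
Mean = α/β = 35.2/9.3 = 3.7849.
Difference = 3.7849 − 3.6774 = 0.1075.
The posterior is right-skewed, so the mean exceeds the mode.

0.1075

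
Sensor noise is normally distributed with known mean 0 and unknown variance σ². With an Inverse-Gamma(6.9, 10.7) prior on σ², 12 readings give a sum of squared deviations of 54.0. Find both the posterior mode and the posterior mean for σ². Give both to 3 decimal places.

Posterior: Inverse-Gamma(shape = 6.9+12/2 = 12.9, scale = 10.7+54.0/2 = 37.7).
Mode = β/(α+1) = 37.7/13.9 = 2.712.
Mean = β/(α−1) = 37.7/11.9 = 3.168.
Right-skewed posterior ⇒ mode < mean.

MAP = 2.712, posterior mean = 3.168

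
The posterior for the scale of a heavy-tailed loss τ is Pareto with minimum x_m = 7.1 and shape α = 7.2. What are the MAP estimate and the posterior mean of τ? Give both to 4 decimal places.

MAP = 7.1000; posterior mean = 8.2452

The Pareto density is strictly decreasing on [x_m, ∞), so the mode is x_m = 7.1000.
Mean = α·x_m/(α−1) = 7.2·7.1/6.2 = 8.2452.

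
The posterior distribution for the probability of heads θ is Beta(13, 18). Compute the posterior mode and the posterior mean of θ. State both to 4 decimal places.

Mode = (13−1)/(13+18−2) = 12/29 = 0.4138.
Mean = 13/(13+18) = 13/31 = 0.4194.

θ_MAP = 0.4138, E[θ|data] = 0.4194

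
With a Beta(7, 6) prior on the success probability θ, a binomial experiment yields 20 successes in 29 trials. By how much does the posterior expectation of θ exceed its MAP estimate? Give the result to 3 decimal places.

-0.007

Posterior: Beta(7+20, 6+9) = Beta(27, 15).
Mode = (27−1)/(27+15−2) = 26/40 = 0.650.
Mean = 27/(27+15) = 27/42 = 0.643.
Difference = 0.643 − 0.650 = -0.007.
Mode > mean: the posterior has a left tail.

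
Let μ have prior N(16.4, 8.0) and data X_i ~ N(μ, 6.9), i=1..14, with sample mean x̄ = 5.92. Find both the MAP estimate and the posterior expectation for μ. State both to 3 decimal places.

Posterior for μ is Normal. Precision-weighted mean: (1/8.0·16.4 + 14/6.9·5.92) / (1/8.0 + 14/6.9) = 6.528.
A Normal posterior is symmetric, so mode = mean.

MAP = 6.528; posterior mean = 6.528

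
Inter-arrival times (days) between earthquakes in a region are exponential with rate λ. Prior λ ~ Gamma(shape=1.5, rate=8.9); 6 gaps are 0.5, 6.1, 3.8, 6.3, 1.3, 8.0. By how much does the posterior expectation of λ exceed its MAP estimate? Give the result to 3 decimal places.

0.029

Σ times = 26.0. Posterior: Gamma(shape = 1.5+6 = 7.5, rate = 8.9+26.0 = 34.9).
Mode = (α−1)/β = 6.5/34.9 = 0.186.
Mean = α/β = 7.5/34.9 = 0.215.
Difference = 0.215 − 0.186 = 0.029.
The posterior is right-skewed, so the mean exceeds the mode.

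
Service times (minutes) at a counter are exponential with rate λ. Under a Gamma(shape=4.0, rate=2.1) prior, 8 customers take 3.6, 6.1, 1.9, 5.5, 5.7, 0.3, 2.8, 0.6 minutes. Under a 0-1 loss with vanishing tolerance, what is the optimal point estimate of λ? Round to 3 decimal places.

0.385

Σ times = 26.5. Posterior: Gamma(shape = 4.0+8 = 12.0, rate = 2.1+26.5 = 28.6).
Mode = (α−1)/β = 11.0/28.6 = 0.385.
Mean = α/β = 12.0/28.6 = 0.420.
This is the posterior mode — the MAP estimate.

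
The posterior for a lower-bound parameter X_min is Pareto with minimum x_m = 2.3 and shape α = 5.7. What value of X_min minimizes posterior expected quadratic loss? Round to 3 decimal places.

2.789

The Pareto density is strictly decreasing on [x_m, ∞), so the mode is x_m = 2.300.
Mean = α·x_m/(α−1) = 5.7·2.3/4.7 = 2.789.
Quadratic loss ⇒ the optimal estimator is the posterior mean.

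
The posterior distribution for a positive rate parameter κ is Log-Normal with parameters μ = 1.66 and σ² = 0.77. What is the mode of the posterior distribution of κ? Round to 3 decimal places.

Mode = exp(μ − σ²) = exp(0.89) = 2.435.
Mean = exp(μ + σ²/2) = exp(2.045) = 7.729.
This is the posterior mode — the MAP estimate.

2.435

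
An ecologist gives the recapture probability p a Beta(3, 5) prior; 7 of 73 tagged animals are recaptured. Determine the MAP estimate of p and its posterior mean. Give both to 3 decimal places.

MAP = 0.114; posterior mean = 0.123

Posterior: Beta(3+7, 5+66) = Beta(10, 71).
Mode = (10−1)/(10+71−2) = 9/79 = 0.114.
Mean = 10/(10+71) = 10/81 = 0.123.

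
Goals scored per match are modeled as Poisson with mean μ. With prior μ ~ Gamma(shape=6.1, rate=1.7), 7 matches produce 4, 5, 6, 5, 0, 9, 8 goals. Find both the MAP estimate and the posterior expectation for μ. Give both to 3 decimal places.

Σ counts = 37. Posterior: Gamma(shape = 6.1+37 = 43.1, rate = 1.7+7 = 8.7).
Mode = (α−1)/β = 42.1/8.7 = 4.839.
Mean = α/β = 43.1/8.7 = 4.954.

MAP = 4.839; posterior mean = 4.954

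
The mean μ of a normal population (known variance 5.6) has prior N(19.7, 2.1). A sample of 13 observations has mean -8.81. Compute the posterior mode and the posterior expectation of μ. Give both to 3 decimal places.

Posterior for μ is Normal. Precision-weighted mean: (1/2.1·19.7 + 13/5.6·-8.81) / (1/2.1 + 13/5.6) = -3.957.
A Normal posterior is symmetric, so mode = mean.

MAP = -3.957; posterior mean = -3.957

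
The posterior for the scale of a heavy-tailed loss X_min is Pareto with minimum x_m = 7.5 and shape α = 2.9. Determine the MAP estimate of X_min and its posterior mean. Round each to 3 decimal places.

MAP: 7.500. Posterior mean: 11.447.

The Pareto density is strictly decreasing on [x_m, ∞), so the mode is x_m = 7.500.
Mean = α·x_m/(α−1) = 2.9·7.5/1.9 = 11.447.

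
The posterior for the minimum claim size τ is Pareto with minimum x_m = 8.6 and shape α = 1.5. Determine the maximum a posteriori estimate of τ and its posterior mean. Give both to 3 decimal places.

The Pareto density is strictly decreasing on [x_m, ∞), so the mode is x_m = 8.600.
Mean = α·x_m/(α−1) = 1.5·8.6/0.5 = 25.800.

maximum a posteriori estimate = 8.600, posterior mean = 25.800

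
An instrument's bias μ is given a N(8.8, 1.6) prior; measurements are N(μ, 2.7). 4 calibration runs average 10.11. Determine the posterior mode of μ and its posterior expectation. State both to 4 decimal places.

posterior mode = 9.7213, posterior expectation = 9.7213

Posterior for μ is Normal. Precision-weighted mean: (1/1.6·8.8 + 4/2.7·10.11) / (1/1.6 + 4/2.7) = 9.7213.
A Normal posterior is symmetric, so mode = mean.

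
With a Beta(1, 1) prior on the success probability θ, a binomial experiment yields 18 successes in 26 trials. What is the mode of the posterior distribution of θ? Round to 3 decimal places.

0.692

Posterior: Beta(1+18, 1+8) = Beta(19, 9).
Mode = (19−1)/(19+9−2) = 18/26 = 0.692.
With a flat prior the MAP equals the MLE, 18/26.
Mean = 19/(19+9) = 19/28 = 0.679.
This is the posterior mode — the MAP estimate.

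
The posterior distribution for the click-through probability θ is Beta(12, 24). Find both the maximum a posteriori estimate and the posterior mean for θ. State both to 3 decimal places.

Mode = (12−1)/(12+24−2) = 11/34 = 0.324.
Mean = 12/(12+24) = 12/36 = 0.333.
Right-skewed posterior ⇒ mode < mean.

MAP = 0.324; posterior mean = 0.333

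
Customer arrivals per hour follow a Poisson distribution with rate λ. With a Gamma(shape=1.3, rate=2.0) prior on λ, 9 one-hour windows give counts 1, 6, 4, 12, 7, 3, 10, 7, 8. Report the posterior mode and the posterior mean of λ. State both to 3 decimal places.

MAP = 5.300; posterior mean = 5.391

Σ counts = 58. Posterior: Gamma(shape = 1.3+58 = 59.3, rate = 2.0+9 = 11.0).
Mode = (α−1)/β = 58.3/11.0 = 5.300.
Mean = α/β = 59.3/11.0 = 5.391.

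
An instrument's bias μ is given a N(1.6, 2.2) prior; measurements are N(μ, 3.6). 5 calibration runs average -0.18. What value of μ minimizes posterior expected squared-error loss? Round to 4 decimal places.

Posterior for μ is Normal. Precision-weighted mean: (1/2.2·1.6 + 5/3.6·-0.18) / (1/2.2 + 5/3.6) = 0.2589.
A Normal posterior is symmetric, so mode = mean.
Squared-error loss ⇒ the optimal estimator is the posterior mean.

0.2589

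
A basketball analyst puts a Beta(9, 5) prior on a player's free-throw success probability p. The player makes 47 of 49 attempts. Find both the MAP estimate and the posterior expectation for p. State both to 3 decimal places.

Posterior: Beta(9+47, 5+2) = Beta(56, 7).
Mode = (56−1)/(56+7−2) = 55/61 = 0.902.
Mean = 56/(56+7) = 56/63 = 0.889.

MAP: 0.902. Posterior mean: 0.889.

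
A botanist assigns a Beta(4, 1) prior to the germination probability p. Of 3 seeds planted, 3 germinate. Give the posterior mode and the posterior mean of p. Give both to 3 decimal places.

MAP = 1.000, posterior mean = 0.875

Posterior: Beta(4+3, 1+0) = Beta(7, 1).
Since β = 1 ≤ 1 and α > 1, the Beta density is monotone increasing on [0,1]; the mode is at 1.
Mean = 7/(7+1) = 0.875.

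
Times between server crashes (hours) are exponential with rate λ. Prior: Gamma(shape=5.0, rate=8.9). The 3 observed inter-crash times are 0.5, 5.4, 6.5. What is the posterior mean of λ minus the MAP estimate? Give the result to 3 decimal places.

0.047

Σ times = 12.4. Posterior: Gamma(shape = 5.0+3 = 8.0, rate = 8.9+12.4 = 21.3).
Mode = (α−1)/β = 7.0/21.3 = 0.329.
Mean = α/β = 8.0/21.3 = 0.376.
Difference = 0.376 − 0.329 = 0.047.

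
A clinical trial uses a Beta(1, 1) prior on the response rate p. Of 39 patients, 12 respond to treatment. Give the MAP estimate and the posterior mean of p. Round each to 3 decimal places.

Posterior: Beta(1+12, 1+27) = Beta(13, 28).
Mode = (13−1)/(13+28−2) = 12/39 = 0.308.
With a flat prior the MAP equals the MLE, 12/39.
Mean = 13/(13+28) = 13/41 = 0.317.

MAP = 0.308; posterior mean = 0.317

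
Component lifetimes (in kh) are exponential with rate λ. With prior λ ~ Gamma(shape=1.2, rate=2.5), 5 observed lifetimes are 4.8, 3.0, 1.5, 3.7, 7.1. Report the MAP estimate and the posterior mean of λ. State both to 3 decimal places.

MAP = 0.230; posterior mean = 0.274

Σ times = 20.1. Posterior: Gamma(shape = 1.2+5 = 6.2, rate = 2.5+20.1 = 22.6).
Mode = (α−1)/β = 5.2/22.6 = 0.230.
Mean = α/β = 6.2/22.6 = 0.274.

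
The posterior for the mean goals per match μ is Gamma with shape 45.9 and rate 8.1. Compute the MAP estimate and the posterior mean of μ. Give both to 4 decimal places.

MAP = 5.5432; posterior mean = 5.6667

Mode = (α−1)/β = 44.9/8.1 = 5.5432.
Mean = α/β = 45.9/8.1 = 5.6667.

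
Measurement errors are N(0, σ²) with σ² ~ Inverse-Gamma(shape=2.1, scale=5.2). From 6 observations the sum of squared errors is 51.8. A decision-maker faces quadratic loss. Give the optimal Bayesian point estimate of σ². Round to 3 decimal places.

Posterior: Inverse-Gamma(shape = 2.1+6/2 = 5.1, scale = 5.2+51.8/2 = 31.1).
Mode = β/(α+1) = 31.1/6.1 = 5.098.
Mean = β/(α−1) = 31.1/4.1 = 7.585.
Quadratic loss ⇒ the optimal estimator is the posterior mean.

7.585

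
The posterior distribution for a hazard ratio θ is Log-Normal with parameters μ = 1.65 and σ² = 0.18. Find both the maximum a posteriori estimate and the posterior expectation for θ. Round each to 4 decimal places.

MAP = 4.3492, posterior mean = 5.6973

Mode = exp(μ − σ²) = exp(1.47) = 4.3492.
Mean = exp(μ + σ²/2) = exp(1.740) = 5.6973.
The posterior is right-skewed, so the mean exceeds the mode.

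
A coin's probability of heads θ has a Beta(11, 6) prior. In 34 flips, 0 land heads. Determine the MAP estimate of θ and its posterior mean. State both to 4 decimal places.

MAP = 0.2041; posterior mean = 0.2157

Posterior: Beta(11+0, 6+34) = Beta(11, 40).
Mode = (11−1)/(11+40−2) = 10/49 = 0.2041.
Mean = 11/(11+40) = 11/51 = 0.2157.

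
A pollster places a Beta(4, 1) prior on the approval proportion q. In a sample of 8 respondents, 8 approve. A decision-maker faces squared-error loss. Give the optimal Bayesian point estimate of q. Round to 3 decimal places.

Posterior: Beta(4+8, 1+0) = Beta(12, 1).
Since β = 1 ≤ 1 and α > 1, the Beta density is monotone increasing on [0,1]; the mode is at 1.
Mean = 12/(12+1) = 0.923.
Squared-error loss ⇒ the optimal estimator is the posterior mean.

0.923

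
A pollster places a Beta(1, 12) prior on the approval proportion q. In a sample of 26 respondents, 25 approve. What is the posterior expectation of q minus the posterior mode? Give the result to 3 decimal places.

-0.009

Posterior: Beta(1+25, 12+1) = Beta(26, 13).
Mode = (26−1)/(26+13−2) = 25/37 = 0.676.
Mean = 26/(26+13) = 26/39 = 0.667.
Difference = 0.667 − 0.676 = -0.009.
The posterior is left-skewed, so the mode exceeds the mean.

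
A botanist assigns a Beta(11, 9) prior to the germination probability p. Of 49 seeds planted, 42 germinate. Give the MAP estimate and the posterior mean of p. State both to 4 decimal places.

Posterior: Beta(11+42, 9+7) = Beta(53, 16).
Mode = (53−1)/(53+16−2) = 52/67 = 0.7761.
Mean = 53/(53+16) = 53/69 = 0.7681.
The mean is pulled below the mode by the posterior's left skew.

MAP = 0.7761; posterior mean = 0.7681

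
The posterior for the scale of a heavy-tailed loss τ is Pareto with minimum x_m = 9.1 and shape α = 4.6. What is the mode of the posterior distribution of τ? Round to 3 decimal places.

9.100

The Pareto density is strictly decreasing on [x_m, ∞), so the mode is x_m = 9.100.
Mean = α·x_m/(α−1) = 4.6·9.1/3.6 = 11.628.
This is the posterior mode — the MAP estimate.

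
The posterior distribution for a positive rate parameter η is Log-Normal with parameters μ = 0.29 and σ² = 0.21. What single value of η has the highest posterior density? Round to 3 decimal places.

1.083

Mode = exp(μ − σ²) = exp(0.08) = 1.083.
Mean = exp(μ + σ²/2) = exp(0.395) = 1.484.
This is the posterior mode — the MAP estimate.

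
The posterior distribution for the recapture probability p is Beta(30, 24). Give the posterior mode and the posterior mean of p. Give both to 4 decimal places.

posterior mode = 0.5577, posterior mean = 0.5556

Mode = (30−1)/(30+24−2) = 29/52 = 0.5577.
Mean = 30/(30+24) = 30/54 = 0.5556.
The posterior is left-skewed, so the mode exceeds the mean.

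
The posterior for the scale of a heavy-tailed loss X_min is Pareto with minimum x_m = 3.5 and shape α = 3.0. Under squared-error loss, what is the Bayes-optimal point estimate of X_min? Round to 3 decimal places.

5.250

The Pareto density is strictly decreasing on [x_m, ∞), so the mode is x_m = 3.500.
Mean = α·x_m/(α−1) = 3.0·3.5/2.0 = 5.250.
Squared-error loss ⇒ the optimal estimator is the posterior mean.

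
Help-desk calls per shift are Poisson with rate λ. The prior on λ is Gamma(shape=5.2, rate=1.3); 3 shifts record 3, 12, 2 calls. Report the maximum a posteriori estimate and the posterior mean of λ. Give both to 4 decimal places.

Σ counts = 17. Posterior: Gamma(shape = 5.2+17 = 22.2, rate = 1.3+3 = 4.3).
Mode = (α−1)/β = 21.2/4.3 = 4.9302.
Mean = α/β = 22.2/4.3 = 5.1628.

MAP: 4.9302. Posterior mean: 5.1628.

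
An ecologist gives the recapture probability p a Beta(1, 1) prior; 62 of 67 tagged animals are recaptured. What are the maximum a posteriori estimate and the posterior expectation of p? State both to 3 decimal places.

MAP: 0.925. Posterior mean: 0.913.

Posterior: Beta(1+62, 1+5) = Beta(63, 6).
Mode = (63−1)/(63+6−2) = 62/67 = 0.925.
With a flat prior the MAP equals the MLE, 62/67.
Mean = 63/(63+6) = 63/69 = 0.913.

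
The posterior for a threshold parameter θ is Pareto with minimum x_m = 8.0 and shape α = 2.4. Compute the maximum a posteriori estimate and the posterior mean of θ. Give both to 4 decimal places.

MAP = 8.0000; posterior mean = 13.7143

The Pareto density is strictly decreasing on [x_m, ∞), so the mode is x_m = 8.0000.
Mean = α·x_m/(α−1) = 2.4·8.0/1.4 = 13.7143.
Right-skewed posterior ⇒ mode < mean.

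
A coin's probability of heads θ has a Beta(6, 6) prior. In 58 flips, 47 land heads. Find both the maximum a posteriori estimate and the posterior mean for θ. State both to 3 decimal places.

maximum a posteriori estimate = 0.765, posterior mean = 0.757

Posterior: Beta(6+47, 6+11) = Beta(53, 17).
Mode = (53−1)/(53+17−2) = 52/68 = 0.765.
Mean = 53/(53+17) = 53/70 = 0.757.
Mode > mean: the posterior has a left tail.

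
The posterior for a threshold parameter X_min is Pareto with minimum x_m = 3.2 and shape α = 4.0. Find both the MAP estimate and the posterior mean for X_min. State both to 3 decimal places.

The Pareto density is strictly decreasing on [x_m, ∞), so the mode is x_m = 3.200.
Mean = α·x_m/(α−1) = 4.0·3.2/3.0 = 4.267.
Right-skewed posterior ⇒ mode < mean.

MAP: 3.200. Posterior mean: 4.267.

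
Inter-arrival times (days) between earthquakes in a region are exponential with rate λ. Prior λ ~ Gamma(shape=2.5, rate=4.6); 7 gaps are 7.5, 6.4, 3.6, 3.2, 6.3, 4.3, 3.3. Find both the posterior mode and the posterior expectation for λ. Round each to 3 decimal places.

posterior mode = 0.217, posterior expectation = 0.242

Σ times = 34.6. Posterior: Gamma(shape = 2.5+7 = 9.5, rate = 4.6+34.6 = 39.2).
Mode = (α−1)/β = 8.5/39.2 = 0.217.
Mean = α/β = 9.5/39.2 = 0.242.
Right-skewed posterior ⇒ mode < mean.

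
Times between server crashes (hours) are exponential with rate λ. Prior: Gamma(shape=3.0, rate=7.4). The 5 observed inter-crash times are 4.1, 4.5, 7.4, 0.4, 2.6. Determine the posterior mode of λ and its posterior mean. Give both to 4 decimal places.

Σ times = 19.0. Posterior: Gamma(shape = 3.0+5 = 8.0, rate = 7.4+19.0 = 26.4).
Mode = (α−1)/β = 7.0/26.4 = 0.2652.
Mean = α/β = 8.0/26.4 = 0.3030.
The posterior is right-skewed, so the mean exceeds the mode.

posterior mode = 0.2652, posterior mean = 0.3030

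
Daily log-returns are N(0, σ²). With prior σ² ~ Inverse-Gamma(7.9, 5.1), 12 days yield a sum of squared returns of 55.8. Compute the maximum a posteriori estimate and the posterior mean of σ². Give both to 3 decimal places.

Posterior: Inverse-Gamma(shape = 7.9+12/2 = 13.9, scale = 5.1+55.8/2 = 33.0).
Mode = β/(α+1) = 33.0/14.9 = 2.215.
Mean = β/(α−1) = 33.0/12.9 = 2.558.

maximum a posteriori estimate = 2.215, posterior mean = 2.558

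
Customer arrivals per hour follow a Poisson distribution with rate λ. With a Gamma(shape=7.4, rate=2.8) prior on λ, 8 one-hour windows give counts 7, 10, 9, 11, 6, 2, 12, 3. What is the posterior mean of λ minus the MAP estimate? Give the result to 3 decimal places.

0.093

Σ counts = 60. Posterior: Gamma(shape = 7.4+60 = 67.4, rate = 2.8+8 = 10.8).
Mode = (α−1)/β = 66.4/10.8 = 6.148.
Mean = α/β = 67.4/10.8 = 6.241.
Difference = 6.241 − 6.148 = 0.093.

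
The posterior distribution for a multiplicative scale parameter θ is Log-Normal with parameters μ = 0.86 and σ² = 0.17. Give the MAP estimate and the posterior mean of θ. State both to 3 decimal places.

MAP: 1.994. Posterior mean: 2.573.

Mode = exp(μ − σ²) = exp(0.69) = 1.994.
Mean = exp(μ + σ²/2) = exp(0.945) = 2.573.
The mean is pulled above the mode by the posterior's right skew.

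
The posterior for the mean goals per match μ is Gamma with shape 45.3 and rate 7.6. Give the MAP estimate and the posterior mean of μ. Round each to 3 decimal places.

μ_MAP = 5.829, E[μ|data] = 5.961

Mode = (α−1)/β = 44.3/7.6 = 5.829.
Mean = α/β = 45.3/7.6 = 5.961.
Mean > mode: the posterior has a right tail.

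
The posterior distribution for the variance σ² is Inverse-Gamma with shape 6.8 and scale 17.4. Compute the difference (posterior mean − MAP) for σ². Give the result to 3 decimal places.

0.769

Mode = β/(α+1) = 17.4/7.8 = 2.231.
Mean = β/(α−1) = 17.4/5.8 = 3.000.
Difference = 3.000 − 2.231 = 0.769.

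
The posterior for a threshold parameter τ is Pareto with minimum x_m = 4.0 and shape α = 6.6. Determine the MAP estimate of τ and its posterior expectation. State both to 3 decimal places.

MAP estimate = 4.000, posterior expectation = 4.714

The Pareto density is strictly decreasing on [x_m, ∞), so the mode is x_m = 4.000.
Mean = α·x_m/(α−1) = 6.6·4.0/5.6 = 4.714.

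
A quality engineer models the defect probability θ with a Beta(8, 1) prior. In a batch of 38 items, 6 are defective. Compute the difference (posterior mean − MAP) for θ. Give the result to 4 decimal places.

Posterior: Beta(8+6, 1+32) = Beta(14, 33).
Mode = (14−1)/(14+33−2) = 13/45 = 0.2889.
Mean = 14/(14+33) = 14/47 = 0.2979.
Difference = 0.2979 − 0.2889 = 0.0090.

0.0090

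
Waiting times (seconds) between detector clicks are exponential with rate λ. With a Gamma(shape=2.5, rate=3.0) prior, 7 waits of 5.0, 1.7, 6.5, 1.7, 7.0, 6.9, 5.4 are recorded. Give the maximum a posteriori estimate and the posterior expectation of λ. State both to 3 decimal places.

MAP = 0.228; posterior mean = 0.255

Σ times = 34.2. Posterior: Gamma(shape = 2.5+7 = 9.5, rate = 3.0+34.2 = 37.2).
Mode = (α−1)/β = 8.5/37.2 = 0.228.
Mean = α/β = 9.5/37.2 = 0.255.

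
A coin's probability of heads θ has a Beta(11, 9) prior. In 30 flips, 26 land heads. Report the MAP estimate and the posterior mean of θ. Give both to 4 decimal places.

MAP: 0.7500. Posterior mean: 0.7400.

Posterior: Beta(11+26, 9+4) = Beta(37, 13).
Mode = (37−1)/(37+13−2) = 36/48 = 0.7500.
Mean = 37/(37+13) = 37/50 = 0.7400.
The posterior is left-skewed, so the mode exceeds the mean.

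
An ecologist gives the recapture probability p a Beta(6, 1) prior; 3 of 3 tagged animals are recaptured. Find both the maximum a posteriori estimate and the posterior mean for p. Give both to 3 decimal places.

maximum a posteriori estimate = 1.000, posterior mean = 0.900

Posterior: Beta(6+3, 1+0) = Beta(9, 1).
Since β = 1 ≤ 1 and α > 1, the Beta density is monotone increasing on [0,1]; the mode is at 1.
Mean = 9/(9+1) = 0.900.
The posterior is left-skewed, so the mode exceeds the mean.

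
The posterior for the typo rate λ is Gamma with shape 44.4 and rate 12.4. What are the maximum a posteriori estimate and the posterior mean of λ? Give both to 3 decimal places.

MAP = 3.500, posterior mean = 3.581

Mode = (α−1)/β = 43.4/12.4 = 3.500.
Mean = α/β = 44.4/12.4 = 3.581.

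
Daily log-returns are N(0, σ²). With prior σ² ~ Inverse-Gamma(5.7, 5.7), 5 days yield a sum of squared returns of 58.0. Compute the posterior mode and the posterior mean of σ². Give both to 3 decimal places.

σ²_MAP = 3.772, E[σ²|data] = 4.819

Posterior: Inverse-Gamma(shape = 5.7+5/2 = 8.2, scale = 5.7+58.0/2 = 34.7).
Mode = β/(α+1) = 34.7/9.2 = 3.772.
Mean = β/(α−1) = 34.7/7.2 = 4.819.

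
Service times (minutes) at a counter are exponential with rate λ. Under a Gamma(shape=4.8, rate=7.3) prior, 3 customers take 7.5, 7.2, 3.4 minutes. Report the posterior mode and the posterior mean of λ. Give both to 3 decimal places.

Σ times = 18.1. Posterior: Gamma(shape = 4.8+3 = 7.8, rate = 7.3+18.1 = 25.4).
Mode = (α−1)/β = 6.8/25.4 = 0.268.
Mean = α/β = 7.8/25.4 = 0.307.

MAP = 0.268, posterior mean = 0.307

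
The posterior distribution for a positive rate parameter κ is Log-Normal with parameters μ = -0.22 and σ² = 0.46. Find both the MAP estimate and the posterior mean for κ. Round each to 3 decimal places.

Mode = exp(μ − σ²) = exp(-0.68) = 0.507.
Mean = exp(μ + σ²/2) = exp(0.010) = 1.010.
Right-skewed posterior ⇒ mode < mean.

MAP = 0.507, posterior mean = 1.010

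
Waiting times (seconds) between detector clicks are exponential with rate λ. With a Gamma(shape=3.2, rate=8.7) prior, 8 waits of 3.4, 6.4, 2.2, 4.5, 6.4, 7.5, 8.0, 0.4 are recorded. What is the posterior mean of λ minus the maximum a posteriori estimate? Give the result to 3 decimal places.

Σ times = 38.8. Posterior: Gamma(shape = 3.2+8 = 11.2, rate = 8.7+38.8 = 47.5).
Mode = (α−1)/β = 10.2/47.5 = 0.215.
Mean = α/β = 11.2/47.5 = 0.236.
Difference = 0.236 − 0.215 = 0.021.

0.021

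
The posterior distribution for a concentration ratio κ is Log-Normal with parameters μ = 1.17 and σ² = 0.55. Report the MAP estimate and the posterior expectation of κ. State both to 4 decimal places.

Mode = exp(μ − σ²) = exp(0.62) = 1.8589.
Mean = exp(μ + σ²/2) = exp(1.445) = 4.2419.

κ_MAP = 1.8589, E[κ|data] = 4.2419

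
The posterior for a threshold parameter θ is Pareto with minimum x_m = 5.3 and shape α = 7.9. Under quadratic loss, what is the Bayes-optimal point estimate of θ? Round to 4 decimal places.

The Pareto density is strictly decreasing on [x_m, ∞), so the mode is x_m = 5.3000.
Mean = α·x_m/(α−1) = 7.9·5.3/6.9 = 6.0681.
Quadratic loss ⇒ the optimal estimator is the posterior mean.

6.0681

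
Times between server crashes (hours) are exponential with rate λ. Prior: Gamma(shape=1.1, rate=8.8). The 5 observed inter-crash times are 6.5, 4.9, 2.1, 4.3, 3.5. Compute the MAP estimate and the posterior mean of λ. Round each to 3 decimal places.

Σ times = 21.3. Posterior: Gamma(shape = 1.1+5 = 6.1, rate = 8.8+21.3 = 30.1).
Mode = (α−1)/β = 5.1/30.1 = 0.169.
Mean = α/β = 6.1/30.1 = 0.203.

MAP: 0.169. Posterior mean: 0.203.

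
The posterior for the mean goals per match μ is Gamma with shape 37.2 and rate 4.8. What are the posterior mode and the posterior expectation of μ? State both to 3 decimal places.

Mode = (α−1)/β = 36.2/4.8 = 7.542.
Mean = α/β = 37.2/4.8 = 7.750.

μ_MAP = 7.542, E[μ|data] = 7.750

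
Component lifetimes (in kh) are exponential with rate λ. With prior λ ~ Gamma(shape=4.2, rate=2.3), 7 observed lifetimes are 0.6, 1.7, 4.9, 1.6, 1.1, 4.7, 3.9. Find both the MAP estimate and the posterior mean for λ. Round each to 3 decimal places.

Σ times = 18.5. Posterior: Gamma(shape = 4.2+7 = 11.2, rate = 2.3+18.5 = 20.8).
Mode = (α−1)/β = 10.2/20.8 = 0.490.
Mean = α/β = 11.2/20.8 = 0.538.

MAP = 0.490, posterior mean = 0.538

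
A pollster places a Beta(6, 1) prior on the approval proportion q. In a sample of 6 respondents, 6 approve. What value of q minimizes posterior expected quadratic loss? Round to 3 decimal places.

Posterior: Beta(6+6, 1+0) = Beta(12, 1).
Since β = 1 ≤ 1 and α > 1, the Beta density is monotone increasing on [0,1]; the mode is at 1.
Mean = 12/(12+1) = 0.923.
Quadratic loss ⇒ the optimal estimator is the posterior mean.

0.923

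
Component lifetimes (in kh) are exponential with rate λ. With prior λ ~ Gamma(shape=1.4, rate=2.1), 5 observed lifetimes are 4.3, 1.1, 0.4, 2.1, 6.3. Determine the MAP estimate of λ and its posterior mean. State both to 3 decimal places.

MAP = 0.331, posterior mean = 0.393

Σ times = 14.2. Posterior: Gamma(shape = 1.4+5 = 6.4, rate = 2.1+14.2 = 16.3).
Mode = (α−1)/β = 5.4/16.3 = 0.331.
Mean = α/β = 6.4/16.3 = 0.393.
The posterior is right-skewed, so the mean exceeds the mode.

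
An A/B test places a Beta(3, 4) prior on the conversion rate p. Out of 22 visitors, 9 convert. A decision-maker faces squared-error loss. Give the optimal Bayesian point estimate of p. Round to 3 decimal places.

0.414

Posterior: Beta(3+9, 4+13) = Beta(12, 17).
Mode = (12−1)/(12+17−2) = 11/27 = 0.407.
Mean = 12/(12+17) = 12/29 = 0.414.
Squared-error loss ⇒ the optimal estimator is the posterior mean.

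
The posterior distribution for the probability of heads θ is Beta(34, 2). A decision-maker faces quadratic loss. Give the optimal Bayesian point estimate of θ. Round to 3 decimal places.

Mode = (34−1)/(34+2−2) = 33/34 = 0.971.
Mean = 34/(34+2) = 34/36 = 0.944.
Quadratic loss ⇒ the optimal estimator is the posterior mean.

0.944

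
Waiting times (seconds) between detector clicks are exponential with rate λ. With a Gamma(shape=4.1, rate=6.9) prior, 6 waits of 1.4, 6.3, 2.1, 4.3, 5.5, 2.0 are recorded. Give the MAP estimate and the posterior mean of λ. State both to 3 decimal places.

Σ times = 21.6. Posterior: Gamma(shape = 4.1+6 = 10.1, rate = 6.9+21.6 = 28.5).
Mode = (α−1)/β = 9.1/28.5 = 0.319.
Mean = α/β = 10.1/28.5 = 0.354.

MAP = 0.319; posterior mean = 0.354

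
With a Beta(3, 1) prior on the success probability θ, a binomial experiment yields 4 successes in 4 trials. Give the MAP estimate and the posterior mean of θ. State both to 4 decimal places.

Posterior: Beta(3+4, 1+0) = Beta(7, 1).
Since β = 1 ≤ 1 and α > 1, the Beta density is monotone increasing on [0,1]; the mode is at 1.
Mean = 7/(7+1) = 0.8750.
Left-skewed posterior ⇒ mean < mode.

MAP = 1.0000; posterior mean = 0.8750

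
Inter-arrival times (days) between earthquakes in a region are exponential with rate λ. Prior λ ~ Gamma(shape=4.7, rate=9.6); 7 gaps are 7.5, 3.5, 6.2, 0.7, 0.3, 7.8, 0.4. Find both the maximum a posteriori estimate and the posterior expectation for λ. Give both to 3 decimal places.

MAP: 0.297. Posterior mean: 0.325.

Σ times = 26.4. Posterior: Gamma(shape = 4.7+7 = 11.7, rate = 9.6+26.4 = 36.0).
Mode = (α−1)/β = 10.7/36.0 = 0.297.
Mean = α/β = 11.7/36.0 = 0.325.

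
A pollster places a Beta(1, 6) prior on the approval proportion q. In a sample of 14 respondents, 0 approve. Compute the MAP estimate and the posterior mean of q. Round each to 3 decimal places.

Posterior: Beta(1+0, 6+14) = Beta(1, 20).
Since α = 1 ≤ 1 and β > 1, the Beta density is monotone decreasing on [0,1]; the mode is at 0.
Mean = 1/(1+20) = 0.048.
Mean > mode: the posterior has a right tail.

MAP: 0.000. Posterior mean: 0.048.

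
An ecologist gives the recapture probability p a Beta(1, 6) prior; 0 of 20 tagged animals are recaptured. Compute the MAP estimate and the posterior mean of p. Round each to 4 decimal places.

Posterior: Beta(1+0, 6+20) = Beta(1, 26).
Since α = 1 ≤ 1 and β > 1, the Beta density is monotone decreasing on [0,1]; the mode is at 0.
Mean = 1/(1+26) = 0.0370.

MAP estimate = 0.0000, posterior mean = 0.0370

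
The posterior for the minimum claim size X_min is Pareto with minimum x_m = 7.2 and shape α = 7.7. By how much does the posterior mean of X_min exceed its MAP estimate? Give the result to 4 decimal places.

1.0746

The Pareto density is strictly decreasing on [x_m, ∞), so the mode is x_m = 7.2000.
Mean = α·x_m/(α−1) = 7.7·7.2/6.7 = 8.2746.
Difference = 8.2746 − 7.2000 = 1.0746.
The mean is pulled above the mode by the posterior's right skew.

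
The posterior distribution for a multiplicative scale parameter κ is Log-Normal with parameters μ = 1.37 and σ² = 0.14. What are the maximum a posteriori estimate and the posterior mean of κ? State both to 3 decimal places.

Mode = exp(μ − σ²) = exp(1.23) = 3.421.
Mean = exp(μ + σ²/2) = exp(1.440) = 4.221.
The mean is pulled above the mode by the posterior's right skew.

κ_MAP = 3.421, E[κ|data] = 4.221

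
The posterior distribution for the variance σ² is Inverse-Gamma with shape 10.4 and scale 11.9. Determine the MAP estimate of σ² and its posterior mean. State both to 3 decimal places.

Mode = β/(α+1) = 11.9/11.4 = 1.044.
Mean = β/(α−1) = 11.9/9.4 = 1.266.

MAP = 1.044, posterior mean = 1.266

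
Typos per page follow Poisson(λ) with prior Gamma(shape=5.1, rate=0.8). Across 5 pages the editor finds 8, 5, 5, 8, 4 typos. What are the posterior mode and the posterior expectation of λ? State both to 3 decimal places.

λ_MAP = 5.879, E[λ|data] = 6.052

Σ counts = 30. Posterior: Gamma(shape = 5.1+30 = 35.1, rate = 0.8+5 = 5.8).
Mode = (α−1)/β = 34.1/5.8 = 5.879.
Mean = α/β = 35.1/5.8 = 6.052.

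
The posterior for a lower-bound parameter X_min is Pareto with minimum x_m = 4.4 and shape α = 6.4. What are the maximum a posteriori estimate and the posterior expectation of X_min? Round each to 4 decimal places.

The Pareto density is strictly decreasing on [x_m, ∞), so the mode is x_m = 4.4000.
Mean = α·x_m/(α−1) = 6.4·4.4/5.4 = 5.2148.

X_min_MAP = 4.4000, E[X_min|data] = 5.2148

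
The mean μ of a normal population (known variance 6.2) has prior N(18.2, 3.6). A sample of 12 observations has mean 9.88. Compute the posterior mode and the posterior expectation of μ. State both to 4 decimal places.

Posterior for μ is Normal. Precision-weighted mean: (1/3.6·18.2 + 12/6.2·9.88) / (1/3.6 + 12/6.2) = 10.9242.
A Normal posterior is symmetric, so mode = mean.

MAP = 10.9242; posterior mean = 10.9242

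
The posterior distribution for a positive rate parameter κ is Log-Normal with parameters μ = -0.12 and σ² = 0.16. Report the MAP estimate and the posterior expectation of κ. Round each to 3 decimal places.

Mode = exp(μ − σ²) = exp(-0.28) = 0.756.
Mean = exp(μ + σ²/2) = exp(-0.040) = 0.961.

MAP estimate = 0.756, posterior expectation = 0.961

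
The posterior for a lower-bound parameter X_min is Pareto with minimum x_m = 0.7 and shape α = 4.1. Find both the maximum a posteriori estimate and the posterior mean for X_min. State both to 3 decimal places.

The Pareto density is strictly decreasing on [x_m, ∞), so the mode is x_m = 0.700.
Mean = α·x_m/(α−1) = 4.1·0.7/3.1 = 0.926.

maximum a posteriori estimate = 0.700, posterior mean = 0.926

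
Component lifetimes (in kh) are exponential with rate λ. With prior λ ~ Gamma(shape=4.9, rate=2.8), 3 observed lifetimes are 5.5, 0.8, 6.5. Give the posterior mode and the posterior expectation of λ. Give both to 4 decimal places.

MAP = 0.4423, posterior mean = 0.5064

Σ times = 12.8. Posterior: Gamma(shape = 4.9+3 = 7.9, rate = 2.8+12.8 = 15.6).
Mode = (α−1)/β = 6.9/15.6 = 0.4423.
Mean = α/β = 7.9/15.6 = 0.5064.
Right-skewed posterior ⇒ mode < mean.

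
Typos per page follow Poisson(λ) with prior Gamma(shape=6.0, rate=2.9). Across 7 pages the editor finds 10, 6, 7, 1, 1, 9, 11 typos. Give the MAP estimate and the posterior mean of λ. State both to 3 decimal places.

Σ counts = 45. Posterior: Gamma(shape = 6.0+45 = 51.0, rate = 2.9+7 = 9.9).
Mode = (α−1)/β = 50.0/9.9 = 5.051.
Mean = α/β = 51.0/9.9 = 5.152.
Mean > mode: the posterior has a right tail.

MAP = 5.051; posterior mean = 5.152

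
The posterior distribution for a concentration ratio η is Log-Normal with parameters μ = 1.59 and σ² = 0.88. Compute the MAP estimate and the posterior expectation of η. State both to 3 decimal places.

Mode = exp(μ − σ²) = exp(0.71) = 2.034.
Mean = exp(μ + σ²/2) = exp(2.030) = 7.614.
The posterior is right-skewed, so the mean exceeds the mode.

η_MAP = 2.034, E[η|data] = 7.614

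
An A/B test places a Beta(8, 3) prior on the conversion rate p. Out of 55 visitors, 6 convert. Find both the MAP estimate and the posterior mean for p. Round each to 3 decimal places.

Posterior: Beta(8+6, 3+49) = Beta(14, 52).
Mode = (14−1)/(14+52−2) = 13/64 = 0.203.
Mean = 14/(14+52) = 14/66 = 0.212.

MAP = 0.203; posterior mean = 0.212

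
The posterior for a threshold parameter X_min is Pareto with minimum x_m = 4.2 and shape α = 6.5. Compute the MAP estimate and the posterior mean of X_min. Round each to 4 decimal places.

MAP: 4.2000. Posterior mean: 4.9636.

The Pareto density is strictly decreasing on [x_m, ∞), so the mode is x_m = 4.2000.
Mean = α·x_m/(α−1) = 6.5·4.2/5.5 = 4.9636.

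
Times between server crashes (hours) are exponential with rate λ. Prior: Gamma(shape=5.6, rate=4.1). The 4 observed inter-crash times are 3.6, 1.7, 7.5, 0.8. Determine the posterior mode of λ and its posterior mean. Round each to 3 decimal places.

MAP: 0.486. Posterior mean: 0.542.

Σ times = 13.6. Posterior: Gamma(shape = 5.6+4 = 9.6, rate = 4.1+13.6 = 17.7).
Mode = (α−1)/β = 8.6/17.7 = 0.486.
Mean = α/β = 9.6/17.7 = 0.542.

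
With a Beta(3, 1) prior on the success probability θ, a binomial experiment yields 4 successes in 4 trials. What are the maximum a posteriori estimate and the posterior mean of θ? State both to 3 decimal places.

Posterior: Beta(3+4, 1+0) = Beta(7, 1).
Since β = 1 ≤ 1 and α > 1, the Beta density is monotone increasing on [0,1]; the mode is at 1.
Mean = 7/(7+1) = 0.875.

MAP = 1.000, posterior mean = 0.875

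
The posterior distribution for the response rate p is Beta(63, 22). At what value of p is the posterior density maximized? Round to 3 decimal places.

Mode = (63−1)/(63+22−2) = 62/83 = 0.747.
Mean = 63/(63+22) = 63/85 = 0.741.
This is the posterior mode — the MAP estimate.

0.747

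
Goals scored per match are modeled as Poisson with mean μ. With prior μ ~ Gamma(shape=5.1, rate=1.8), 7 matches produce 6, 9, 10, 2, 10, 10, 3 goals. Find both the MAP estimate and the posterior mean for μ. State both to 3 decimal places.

Σ counts = 50. Posterior: Gamma(shape = 5.1+50 = 55.1, rate = 1.8+7 = 8.8).
Mode = (α−1)/β = 54.1/8.8 = 6.148.
Mean = α/β = 55.1/8.8 = 6.261.
Mean > mode: the posterior has a right tail.

MAP = 6.148, posterior mean = 6.261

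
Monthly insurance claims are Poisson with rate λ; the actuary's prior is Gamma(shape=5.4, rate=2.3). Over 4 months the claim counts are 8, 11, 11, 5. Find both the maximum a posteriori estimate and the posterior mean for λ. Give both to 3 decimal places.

maximum a posteriori estimate = 6.254, posterior mean = 6.413

Σ counts = 35. Posterior: Gamma(shape = 5.4+35 = 40.4, rate = 2.3+4 = 6.3).
Mode = (α−1)/β = 39.4/6.3 = 6.254.
Mean = α/β = 40.4/6.3 = 6.413.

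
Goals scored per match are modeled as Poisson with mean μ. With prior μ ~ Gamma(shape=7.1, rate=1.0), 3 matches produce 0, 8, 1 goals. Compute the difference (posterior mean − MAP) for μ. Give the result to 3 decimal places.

Σ counts = 9. Posterior: Gamma(shape = 7.1+9 = 16.1, rate = 1.0+3 = 4.0).
Mode = (α−1)/β = 15.1/4.0 = 3.775.
Mean = α/β = 16.1/4.0 = 4.025.
Difference = 4.025 − 3.775 = 0.250.

0.250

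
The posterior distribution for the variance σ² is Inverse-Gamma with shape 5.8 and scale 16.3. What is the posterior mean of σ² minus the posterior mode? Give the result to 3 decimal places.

0.999

Mode = β/(α+1) = 16.3/6.8 = 2.397.
Mean = β/(α−1) = 16.3/4.8 = 3.396.
Difference = 3.396 − 2.397 = 0.999.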